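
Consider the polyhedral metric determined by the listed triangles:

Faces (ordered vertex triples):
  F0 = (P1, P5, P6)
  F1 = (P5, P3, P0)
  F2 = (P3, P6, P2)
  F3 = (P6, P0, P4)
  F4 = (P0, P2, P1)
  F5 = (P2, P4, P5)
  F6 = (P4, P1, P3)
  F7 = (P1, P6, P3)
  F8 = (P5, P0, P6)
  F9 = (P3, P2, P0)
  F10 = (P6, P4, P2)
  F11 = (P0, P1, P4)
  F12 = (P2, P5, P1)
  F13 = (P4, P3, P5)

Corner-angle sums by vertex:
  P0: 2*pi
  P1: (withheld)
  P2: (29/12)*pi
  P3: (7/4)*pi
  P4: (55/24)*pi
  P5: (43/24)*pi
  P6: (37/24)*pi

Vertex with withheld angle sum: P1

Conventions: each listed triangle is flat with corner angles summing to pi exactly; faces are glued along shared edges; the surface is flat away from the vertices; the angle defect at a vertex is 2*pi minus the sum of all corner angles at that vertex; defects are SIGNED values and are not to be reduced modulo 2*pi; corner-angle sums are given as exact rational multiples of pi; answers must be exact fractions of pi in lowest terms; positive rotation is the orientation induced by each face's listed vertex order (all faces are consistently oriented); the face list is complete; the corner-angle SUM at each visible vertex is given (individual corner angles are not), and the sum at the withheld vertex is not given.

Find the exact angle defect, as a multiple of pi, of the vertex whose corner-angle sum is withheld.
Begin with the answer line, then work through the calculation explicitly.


Answer: defect(P1) = (-5/24)*pi

V = 7, E = 21, F = 14; chi = V - E + F = 0
Gauss-Bonnet: total defect = 2*pi*chi = 0; visible defects sum to (5/24)*pi


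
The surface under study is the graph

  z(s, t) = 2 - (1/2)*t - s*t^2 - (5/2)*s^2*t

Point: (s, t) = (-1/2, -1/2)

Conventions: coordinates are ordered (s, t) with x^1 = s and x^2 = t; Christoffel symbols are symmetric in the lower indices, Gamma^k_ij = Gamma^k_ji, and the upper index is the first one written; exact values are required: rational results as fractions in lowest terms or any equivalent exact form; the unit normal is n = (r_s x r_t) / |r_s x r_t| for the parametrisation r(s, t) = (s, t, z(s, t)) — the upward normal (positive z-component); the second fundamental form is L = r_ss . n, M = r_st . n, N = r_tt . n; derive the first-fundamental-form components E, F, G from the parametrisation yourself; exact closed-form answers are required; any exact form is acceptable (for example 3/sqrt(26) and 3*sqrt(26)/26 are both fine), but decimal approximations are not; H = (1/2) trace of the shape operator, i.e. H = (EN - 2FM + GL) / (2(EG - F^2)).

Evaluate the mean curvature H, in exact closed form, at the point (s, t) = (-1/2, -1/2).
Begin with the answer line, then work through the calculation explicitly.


Answer: H = -1206*sqrt(377)/142129

z_s = -3/2, z_t = -13/8, z_ss = 5/2, z_st = 7/2, z_tt = 1
E = 13/4, F = 39/16, G = 233/64; answer radicand W^2 = 377/64
unnormalised second-form numerators: l = 5/2, m = 7/2, n = 1; L = l/sqrt(377/64), and similarly M = m/sqrt(W^2), N = n/sqrt(W^2)
H = (E*n - 2*F*m + G*l) / (2*(EG - F^2)*sqrt(W^2)); E*n - 2*F*m + G*l = -603/128, EG - F^2 = 377/64, so H = (-603/1508)/sqrt(377/64)


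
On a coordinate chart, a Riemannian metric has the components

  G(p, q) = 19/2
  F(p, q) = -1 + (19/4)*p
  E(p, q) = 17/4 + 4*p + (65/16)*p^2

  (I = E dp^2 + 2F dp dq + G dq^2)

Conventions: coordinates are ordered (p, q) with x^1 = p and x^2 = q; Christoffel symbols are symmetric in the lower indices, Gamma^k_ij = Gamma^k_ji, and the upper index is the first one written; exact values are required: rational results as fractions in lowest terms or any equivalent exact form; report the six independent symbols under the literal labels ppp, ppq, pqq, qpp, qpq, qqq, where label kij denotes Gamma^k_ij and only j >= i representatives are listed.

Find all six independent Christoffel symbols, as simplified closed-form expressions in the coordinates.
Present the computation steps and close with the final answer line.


E = 17/4 + 4*p + (65/16)*p^2; F = -1 + (19/4)*p; G = 19/2
Gamma^k_ij = (1/2) g^{kl} (d_i g_jl + d_j g_il - d_l g_ij), with g^inv = (1/(EG-F^2)) [[G, -F], [-F, E]]
first partials: E_p = 4 + (65/8)*p, E_q = 0, F_p = 19/4, F_q = 0, G_p = 0, G_q = 0
D = EG - F^2 = 315/8 + (95/2)*p + (513/32)*p^2
expanded: Gamma^p_pp = (G E_p - 2F F_p + F E_q)/(2D), Gamma^p_pq = (G E_q - F G_p)/(2D), Gamma^p_qq = (2G F_q - G G_p - F G_q)/(2D), Gamma^q_pp = (2E F_p - E E_q - F E_p)/(2D), Gamma^q_pq = (E G_p - F E_q)/(2D), Gamma^q_qq = (E G_q - 2F F_q + F G_p)/(2D); substitute and cancel common factors

Answer: Gamma_ppp = (513*p + 760)/(513*p^2 + 1520*p + 1260), Gamma_ppq = 0, Gamma_pqq = 0, Gamma_qpp = (434*p + 710)/(513*p^2 + 1520*p + 1260), Gamma_qpq = 0, Gamma_qqq = 0


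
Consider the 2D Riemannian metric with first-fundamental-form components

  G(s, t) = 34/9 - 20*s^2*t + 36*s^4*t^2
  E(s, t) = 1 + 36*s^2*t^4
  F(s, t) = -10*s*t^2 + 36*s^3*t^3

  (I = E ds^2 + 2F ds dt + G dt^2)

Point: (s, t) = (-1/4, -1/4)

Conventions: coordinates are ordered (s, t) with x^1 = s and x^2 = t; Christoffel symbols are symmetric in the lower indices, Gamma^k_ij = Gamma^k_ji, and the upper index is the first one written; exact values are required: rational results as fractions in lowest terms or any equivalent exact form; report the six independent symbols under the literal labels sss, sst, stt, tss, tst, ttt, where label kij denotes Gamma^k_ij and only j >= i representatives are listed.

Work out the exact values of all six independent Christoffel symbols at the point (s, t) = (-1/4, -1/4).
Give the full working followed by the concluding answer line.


E = 1033/1024, F = 169/1024, G = 37777/9216 at the point
E_s = -9/128, E_t = -9/64, F_s = -187/256, F_t = -347/256, G_s = -169/64, G_t = -169/128
EG - F^2 = 18929/4608;  g^inv = (4608/18929) * [[37777/9216, -169/1024], [-169/1024, 1033/1024]]
first-kind symbols [ij,l] = (1/2)(d_i g_jl + d_j g_il - d_l g_ij): [ss,s] = E_s/2 = -9/256, [ss,t] = F_s - E_t/2 = -169/256, [st,s] = E_t/2 = -9/128, [st,t] = G_s/2 = -169/128, [tt,s] = F_t - G_s/2 = -9/256, [tt,t] = G_t/2 = -169/256
Gamma^s_ij = (G*[ij,s] - F*[ij,t])/(EG - F^2), Gamma^t_ij = (E*[ij,t] - F*[ij,s])/(EG - F^2)

Answer: Gamma_sss = -162/18929, Gamma_sst = -324/18929, Gamma_stt = -162/18929, Gamma_tss = -3042/18929, Gamma_tst = -6084/18929, Gamma_ttt = -3042/18929


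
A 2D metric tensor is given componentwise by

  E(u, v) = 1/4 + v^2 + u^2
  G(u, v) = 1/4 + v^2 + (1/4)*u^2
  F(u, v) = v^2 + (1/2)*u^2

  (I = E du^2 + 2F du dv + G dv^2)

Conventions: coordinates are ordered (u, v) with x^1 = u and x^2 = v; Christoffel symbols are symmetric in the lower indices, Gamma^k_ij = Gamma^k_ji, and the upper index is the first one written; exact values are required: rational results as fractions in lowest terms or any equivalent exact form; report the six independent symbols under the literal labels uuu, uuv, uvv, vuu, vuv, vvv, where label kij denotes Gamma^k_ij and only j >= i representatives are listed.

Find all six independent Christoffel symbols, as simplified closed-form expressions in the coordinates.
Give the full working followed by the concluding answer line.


E = 1/4 + v^2 + u^2; F = v^2 + (1/2)*u^2; G = 1/4 + v^2 + (1/4)*u^2
Gamma^k_ij = (1/2) g^{kl} (d_i g_jl + d_j g_il - d_l g_ij), with g^inv = (1/(EG-F^2)) [[G, -F], [-F, E]]
first partials: E_u = 2*u, E_v = 2*v, F_u = u, F_v = 2*v, G_u = (1/2)*u, G_v = 2*v
D = EG - F^2 = 1/16 + (1/2)*v^2 + (5/16)*u^2 + (1/4)*u^2*v^2
expanded: Gamma^u_uu = (G E_u - 2F F_u + F E_v)/(2D), Gamma^u_uv = (G E_v - F G_u)/(2D), Gamma^u_vv = (2G F_v - G G_u - F G_v)/(2D), Gamma^v_uu = (2E F_u - E E_v - F E_u)/(2D), Gamma^v_uv = (E G_u - F E_v)/(2D), Gamma^v_vv = (E G_v - 2F F_v + F G_u)/(2D); substitute and cancel common factors

Answer: Gamma_uuu = (-4*u^3 + 8*u^2*v + 4*u + 16*v^3)/(4*u^2*v^2 + 5*u^2 + 8*v^2 + 1), Gamma_uuv = (-2*u^3 + 4*u^2*v - 4*u*v^2 + 16*v^3 + 4*v)/(4*u^2*v^2 + 5*u^2 + 8*v^2 + 1), Gamma_uvv = (-u^3 - 4*u*v^2 - u + 16*v^3 + 8*v)/(4*u^2*v^2 + 5*u^2 + 8*v^2 + 1), Gamma_vuu = (8*u^3 - 16*u^2*v + 4*u - 16*v^3 - 4*v)/(4*u^2*v^2 + 5*u^2 + 8*v^2 + 1), Gamma_vuv = (4*u^3 - 8*u^2*v + 4*u*v^2 + u - 16*v^3)/(4*u^2*v^2 + 5*u^2 + 8*v^2 + 1), Gamma_vvv = (2*u^3 + 4*u*v^2 - 16*v^3 + 4*v)/(4*u^2*v^2 + 5*u^2 + 8*v^2 + 1)


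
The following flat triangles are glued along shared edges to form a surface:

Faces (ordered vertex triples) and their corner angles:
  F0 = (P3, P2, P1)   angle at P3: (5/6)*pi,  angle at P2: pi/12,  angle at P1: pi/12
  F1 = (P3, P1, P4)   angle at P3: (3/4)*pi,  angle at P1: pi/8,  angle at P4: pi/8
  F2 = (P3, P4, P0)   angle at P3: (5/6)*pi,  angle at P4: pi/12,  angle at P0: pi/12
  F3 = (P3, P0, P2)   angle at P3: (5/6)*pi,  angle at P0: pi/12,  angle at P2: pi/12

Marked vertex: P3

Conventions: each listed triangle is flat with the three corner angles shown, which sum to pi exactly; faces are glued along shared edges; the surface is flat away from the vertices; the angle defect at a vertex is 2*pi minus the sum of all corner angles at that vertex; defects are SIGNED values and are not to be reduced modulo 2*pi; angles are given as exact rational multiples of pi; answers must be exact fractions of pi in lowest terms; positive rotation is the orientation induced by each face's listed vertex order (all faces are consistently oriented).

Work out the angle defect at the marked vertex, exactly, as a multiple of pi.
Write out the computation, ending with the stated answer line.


Sum of corner angles at P3: (13/4)*pi
defect = 2*pi - (13/4)*pi

Answer: defect(P3) = (-5/4)*pi


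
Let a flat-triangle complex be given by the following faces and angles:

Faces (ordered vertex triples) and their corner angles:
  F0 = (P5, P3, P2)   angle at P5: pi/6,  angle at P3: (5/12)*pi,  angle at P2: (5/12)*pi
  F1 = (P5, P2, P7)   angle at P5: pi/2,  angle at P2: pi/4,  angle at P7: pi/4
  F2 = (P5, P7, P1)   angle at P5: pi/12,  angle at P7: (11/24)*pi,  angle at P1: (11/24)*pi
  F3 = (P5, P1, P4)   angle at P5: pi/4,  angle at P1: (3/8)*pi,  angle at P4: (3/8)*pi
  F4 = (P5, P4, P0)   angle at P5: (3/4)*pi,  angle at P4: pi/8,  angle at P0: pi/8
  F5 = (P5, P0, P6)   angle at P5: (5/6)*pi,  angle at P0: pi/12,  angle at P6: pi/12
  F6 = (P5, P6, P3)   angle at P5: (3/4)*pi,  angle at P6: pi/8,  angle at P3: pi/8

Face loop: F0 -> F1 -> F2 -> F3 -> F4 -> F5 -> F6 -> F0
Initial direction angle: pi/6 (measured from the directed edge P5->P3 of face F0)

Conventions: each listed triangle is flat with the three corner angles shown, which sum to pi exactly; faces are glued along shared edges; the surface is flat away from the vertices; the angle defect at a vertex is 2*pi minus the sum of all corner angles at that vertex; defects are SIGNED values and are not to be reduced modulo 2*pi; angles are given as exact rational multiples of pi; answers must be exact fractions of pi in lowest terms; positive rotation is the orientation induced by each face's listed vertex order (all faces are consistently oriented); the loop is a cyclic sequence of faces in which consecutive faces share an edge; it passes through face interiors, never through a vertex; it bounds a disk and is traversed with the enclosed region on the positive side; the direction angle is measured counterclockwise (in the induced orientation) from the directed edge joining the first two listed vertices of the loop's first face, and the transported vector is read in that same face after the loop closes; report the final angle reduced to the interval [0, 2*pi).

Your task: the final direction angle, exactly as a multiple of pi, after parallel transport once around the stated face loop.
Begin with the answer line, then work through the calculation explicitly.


Answer: final direction angle = (5/6)*pi

enclosed vertex P5: corner angles sum to (10/3)*pi, defect = 2*pi - (10/3)*pi = (-4/3)*pi
by Gauss-Bonnet the loop rotates the vector by the enclosed defect sum (positive orientation, mod 2*pi)
final angle = pi/6 - (4/3)*pi = (5/6)*pi (mod 2*pi)


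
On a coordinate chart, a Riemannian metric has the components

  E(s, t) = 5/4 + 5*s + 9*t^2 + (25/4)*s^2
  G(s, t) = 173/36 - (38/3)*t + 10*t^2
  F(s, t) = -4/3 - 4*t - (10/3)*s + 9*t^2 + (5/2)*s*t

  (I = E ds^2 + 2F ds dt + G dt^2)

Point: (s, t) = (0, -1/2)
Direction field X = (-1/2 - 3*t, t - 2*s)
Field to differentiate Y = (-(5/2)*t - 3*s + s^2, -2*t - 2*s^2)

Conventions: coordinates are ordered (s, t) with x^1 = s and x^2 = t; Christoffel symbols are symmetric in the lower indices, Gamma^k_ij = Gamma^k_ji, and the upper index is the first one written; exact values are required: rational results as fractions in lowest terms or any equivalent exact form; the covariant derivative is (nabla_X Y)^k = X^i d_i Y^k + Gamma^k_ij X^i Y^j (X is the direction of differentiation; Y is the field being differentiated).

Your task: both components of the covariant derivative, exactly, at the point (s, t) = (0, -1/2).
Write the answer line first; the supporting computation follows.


Answer: (nabla_X Y)^s = 13469/22596, (nabla_X Y)^t = 975/1076

E = 7/2, F = 35/12, G = 491/36 at the point
E_s = 5, E_t = -9, F_s = -55/12, F_t = -13, G_s = 0, G_t = -68/3
EG - F^2 = 1883/48;  g^inv = (48/1883) * [[491/36, -35/12], [-35/12, 7/2]]
first-kind symbols [ij,l] = (1/2)(d_i g_jl + d_j g_il - d_l g_ij): [ss,s] = E_s/2 = 5/2, [ss,t] = F_s - E_t/2 = -1/12, [st,s] = E_t/2 = -9/2, [st,t] = G_s/2 = 0, [tt,s] = F_t - G_s/2 = -13, [tt,t] = G_t/2 = -34/3
Gamma^s_ij = (G*[ij,s] - F*[ij,t])/(EG - F^2), Gamma^t_ij = (E*[ij,t] - F*[ij,s])/(EG - F^2)
Gamma_sss = 4945/5649, Gamma_sst = -2946/1883, Gamma_stt = -6924/1883, Gamma_tss = -52/269, Gamma_tst = 90/269, Gamma_ttt = -12/269
X = (1, -1/2), Y = (5/4, 1) at the point


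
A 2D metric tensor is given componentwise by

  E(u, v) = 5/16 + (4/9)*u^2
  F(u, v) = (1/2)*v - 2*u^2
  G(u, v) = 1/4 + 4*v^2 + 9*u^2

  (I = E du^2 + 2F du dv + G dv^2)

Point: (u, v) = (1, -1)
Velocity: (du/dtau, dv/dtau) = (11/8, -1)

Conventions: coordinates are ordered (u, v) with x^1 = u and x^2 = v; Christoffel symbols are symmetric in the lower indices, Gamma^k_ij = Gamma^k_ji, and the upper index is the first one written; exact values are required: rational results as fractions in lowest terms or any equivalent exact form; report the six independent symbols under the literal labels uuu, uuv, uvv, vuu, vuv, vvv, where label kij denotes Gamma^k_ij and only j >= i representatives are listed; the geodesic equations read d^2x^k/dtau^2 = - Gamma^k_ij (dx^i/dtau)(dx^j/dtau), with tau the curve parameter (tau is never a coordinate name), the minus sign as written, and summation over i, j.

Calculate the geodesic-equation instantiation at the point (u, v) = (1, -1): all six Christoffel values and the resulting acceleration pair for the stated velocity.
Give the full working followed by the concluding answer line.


E = 109/144, F = -5/2, G = 53/4 at the point
E_u = 8/9, E_v = 0, F_u = -4, F_v = 1/2, G_u = 18, G_v = -8
EG - F^2 = 2177/576;  g^inv = (576/2177) * [[53/4, 5/2], [5/2, 109/144]]
first-kind symbols [ij,l] = (1/2)(d_i g_jl + d_j g_il - d_l g_ij): [uu,u] = E_u/2 = 4/9, [uu,v] = F_u - E_v/2 = -4, [uv,u] = E_v/2 = 0, [uv,v] = G_u/2 = 9, [vv,u] = F_v - G_u/2 = -17/2, [vv,v] = G_v/2 = -4
Gamma^u_ij = (G*[ij,u] - F*[ij,v])/(EG - F^2), Gamma^v_ij = (E*[ij,v] - F*[ij,u])/(EG - F^2)
Gamma_uuu = -2368/2177, Gamma_uuv = 12960/2177, Gamma_uvv = -70632/2177, Gamma_vuu = -1104/2177, Gamma_vuv = 3924/2177, Gamma_vvv = -13984/2177
d^2u/dtau^2 = -(Gamma_uuu*(11/8)^2 + 2*Gamma_uuv*(11/8)*(-1) + Gamma_uvv*(-1)^2) = 110749/2177
d^2v/dtau^2 = -(Gamma_vuu*(11/8)^2 + 2*Gamma_vuv*(11/8)*(-1) + Gamma_vvv*(-1)^2) = 107449/8708

Answer: Gamma_uuu = -2368/2177, Gamma_uuv = 12960/2177, Gamma_uvv = -70632/2177, Gamma_vuu = -1104/2177, Gamma_vuv = 3924/2177, Gamma_vvv = -13984/2177; accelerations (d^2u/dtau^2, d^2v/dtau^2) = (110749/2177, 107449/8708)


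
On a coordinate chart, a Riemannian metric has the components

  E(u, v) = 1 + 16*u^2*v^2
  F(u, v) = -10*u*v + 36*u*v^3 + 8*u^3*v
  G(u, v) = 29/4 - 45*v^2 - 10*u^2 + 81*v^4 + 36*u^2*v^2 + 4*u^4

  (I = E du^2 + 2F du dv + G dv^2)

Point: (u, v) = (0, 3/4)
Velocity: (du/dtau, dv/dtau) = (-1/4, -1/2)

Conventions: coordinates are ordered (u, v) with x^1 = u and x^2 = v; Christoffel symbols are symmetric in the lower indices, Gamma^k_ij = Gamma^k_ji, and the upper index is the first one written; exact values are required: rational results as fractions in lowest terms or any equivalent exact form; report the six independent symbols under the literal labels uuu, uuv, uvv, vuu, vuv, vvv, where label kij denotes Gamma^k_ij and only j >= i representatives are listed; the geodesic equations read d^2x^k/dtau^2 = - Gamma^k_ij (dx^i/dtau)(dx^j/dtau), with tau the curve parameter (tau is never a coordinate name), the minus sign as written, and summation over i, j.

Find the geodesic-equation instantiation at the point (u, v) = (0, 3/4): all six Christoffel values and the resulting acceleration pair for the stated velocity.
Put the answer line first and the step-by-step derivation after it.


Answer: Gamma_uuu = 0, Gamma_uuv = 0, Gamma_uvv = 0, Gamma_vuu = 1968/1937, Gamma_vuv = 0, Gamma_vvv = 8856/1937; accelerations (d^2u/dtau^2, d^2v/dtau^2) = (0, -2337/1937)

E = 1, F = 0, G = 1937/256 at the point
E_u = 0, E_v = 0, F_u = 123/16, F_v = 0, G_u = 0, G_v = 1107/16
EG - F^2 = 1937/256;  g^inv = (256/1937) * [[1937/256, 0], [0, 1]]
first-kind symbols [ij,l] = (1/2)(d_i g_jl + d_j g_il - d_l g_ij): [uu,u] = E_u/2 = 0, [uu,v] = F_u - E_v/2 = 123/16, [uv,u] = E_v/2 = 0, [uv,v] = G_u/2 = 0, [vv,u] = F_v - G_u/2 = 0, [vv,v] = G_v/2 = 1107/32
Gamma^u_ij = (G*[ij,u] - F*[ij,v])/(EG - F^2), Gamma^v_ij = (E*[ij,v] - F*[ij,u])/(EG - F^2)
Gamma_uuu = 0, Gamma_uuv = 0, Gamma_uvv = 0, Gamma_vuu = 1968/1937, Gamma_vuv = 0, Gamma_vvv = 8856/1937
d^2u/dtau^2 = -(Gamma_uuu*(-1/4)^2 + 2*Gamma_uuv*(-1/4)*(-1/2) + Gamma_uvv*(-1/2)^2) = 0
d^2v/dtau^2 = -(Gamma_vuu*(-1/4)^2 + 2*Gamma_vuv*(-1/4)*(-1/2) + Gamma_vvv*(-1/2)^2) = -2337/1937


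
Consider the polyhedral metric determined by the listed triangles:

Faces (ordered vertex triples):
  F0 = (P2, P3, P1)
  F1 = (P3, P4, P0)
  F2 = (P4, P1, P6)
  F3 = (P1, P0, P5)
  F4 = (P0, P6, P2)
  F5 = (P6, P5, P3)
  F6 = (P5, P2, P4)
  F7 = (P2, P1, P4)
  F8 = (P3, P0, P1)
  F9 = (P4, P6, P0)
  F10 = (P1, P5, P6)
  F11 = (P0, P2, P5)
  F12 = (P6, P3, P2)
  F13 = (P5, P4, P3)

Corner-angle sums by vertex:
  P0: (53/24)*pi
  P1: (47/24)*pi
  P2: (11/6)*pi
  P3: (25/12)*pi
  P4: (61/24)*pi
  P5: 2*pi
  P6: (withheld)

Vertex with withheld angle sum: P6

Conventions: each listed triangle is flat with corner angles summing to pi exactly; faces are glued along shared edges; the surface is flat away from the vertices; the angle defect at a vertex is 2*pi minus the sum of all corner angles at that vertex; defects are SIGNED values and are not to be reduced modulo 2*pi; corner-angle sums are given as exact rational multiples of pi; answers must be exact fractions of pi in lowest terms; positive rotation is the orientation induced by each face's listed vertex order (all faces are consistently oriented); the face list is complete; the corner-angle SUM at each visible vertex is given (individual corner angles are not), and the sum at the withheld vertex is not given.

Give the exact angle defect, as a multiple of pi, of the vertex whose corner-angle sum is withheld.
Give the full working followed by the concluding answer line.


V = 7, E = 21, F = 14; chi = V - E + F = 0
Gauss-Bonnet: total defect = 2*pi*chi = 0; visible defects sum to (-5/8)*pi

Answer: defect(P6) = (5/8)*pi


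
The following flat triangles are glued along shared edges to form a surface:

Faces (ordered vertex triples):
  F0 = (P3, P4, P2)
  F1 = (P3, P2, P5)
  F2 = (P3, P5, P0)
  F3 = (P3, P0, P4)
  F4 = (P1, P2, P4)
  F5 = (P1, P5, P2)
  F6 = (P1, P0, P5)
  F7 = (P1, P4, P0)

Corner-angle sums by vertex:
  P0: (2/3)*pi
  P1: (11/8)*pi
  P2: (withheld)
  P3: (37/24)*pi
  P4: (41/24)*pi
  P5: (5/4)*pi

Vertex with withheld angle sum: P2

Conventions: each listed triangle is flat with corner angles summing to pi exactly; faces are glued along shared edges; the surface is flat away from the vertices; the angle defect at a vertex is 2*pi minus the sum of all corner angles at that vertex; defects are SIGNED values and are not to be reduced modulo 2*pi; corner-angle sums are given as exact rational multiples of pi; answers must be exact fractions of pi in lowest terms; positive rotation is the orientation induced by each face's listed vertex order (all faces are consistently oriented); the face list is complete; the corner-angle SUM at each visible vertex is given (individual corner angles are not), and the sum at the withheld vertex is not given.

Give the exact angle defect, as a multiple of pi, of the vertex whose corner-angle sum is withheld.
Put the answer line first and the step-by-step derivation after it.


Answer: defect(P2) = (13/24)*pi

V = 6, E = 12, F = 8; chi = V - E + F = 2
Gauss-Bonnet: total defect = 2*pi*chi = 4*pi; visible defects sum to (83/24)*pi


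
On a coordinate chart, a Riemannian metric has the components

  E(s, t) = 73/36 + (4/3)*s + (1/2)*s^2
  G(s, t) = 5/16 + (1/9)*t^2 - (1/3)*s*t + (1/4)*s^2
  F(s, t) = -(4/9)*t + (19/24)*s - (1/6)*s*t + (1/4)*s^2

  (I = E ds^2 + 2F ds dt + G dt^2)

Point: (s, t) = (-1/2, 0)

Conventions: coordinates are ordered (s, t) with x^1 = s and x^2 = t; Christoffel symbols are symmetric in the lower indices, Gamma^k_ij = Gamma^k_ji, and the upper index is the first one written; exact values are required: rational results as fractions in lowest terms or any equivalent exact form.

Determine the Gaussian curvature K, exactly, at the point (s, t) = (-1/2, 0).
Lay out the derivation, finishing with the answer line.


E = 107/72, F = -1/3, G = 3/8, EG - F^2 = 257/576 at the point
E_s = 5/6, E_t = 0, F_s = 13/24, F_t = -13/36, G_s = -1/4, G_t = 1/6
E_tt = 0, F_st = -1/6, G_ss = 1/2
Apply the Brioschi formula K = (det M1 - det M2)/(EG - F^2)^2 over the derivative matrices of E, F, G.
M1 = [[-E_tt/2 + F_st - G_ss/2, E_s/2, F_s - E_t/2], [F_t - G_s/2, E, F], [G_t/2, F, G]] = [[-5/12, 5/12, 13/24], [-17/72, 107/72, -1/3], [1/12, -1/3, 3/8]]; det M1 = -1279/6912
M2 = [[0, E_t/2, G_s/2], [E_t/2, E, F], [G_s/2, F, G]] = [[0, 0, -1/8], [0, 107/72, -1/3], [-1/8, -1/3, 3/8]]; det M2 = -107/4608
det M1 - det M2 = -2237/13824; K = -2237/13824 / (257/576)^2 = -53688/66049

Answer: K = -53688/66049


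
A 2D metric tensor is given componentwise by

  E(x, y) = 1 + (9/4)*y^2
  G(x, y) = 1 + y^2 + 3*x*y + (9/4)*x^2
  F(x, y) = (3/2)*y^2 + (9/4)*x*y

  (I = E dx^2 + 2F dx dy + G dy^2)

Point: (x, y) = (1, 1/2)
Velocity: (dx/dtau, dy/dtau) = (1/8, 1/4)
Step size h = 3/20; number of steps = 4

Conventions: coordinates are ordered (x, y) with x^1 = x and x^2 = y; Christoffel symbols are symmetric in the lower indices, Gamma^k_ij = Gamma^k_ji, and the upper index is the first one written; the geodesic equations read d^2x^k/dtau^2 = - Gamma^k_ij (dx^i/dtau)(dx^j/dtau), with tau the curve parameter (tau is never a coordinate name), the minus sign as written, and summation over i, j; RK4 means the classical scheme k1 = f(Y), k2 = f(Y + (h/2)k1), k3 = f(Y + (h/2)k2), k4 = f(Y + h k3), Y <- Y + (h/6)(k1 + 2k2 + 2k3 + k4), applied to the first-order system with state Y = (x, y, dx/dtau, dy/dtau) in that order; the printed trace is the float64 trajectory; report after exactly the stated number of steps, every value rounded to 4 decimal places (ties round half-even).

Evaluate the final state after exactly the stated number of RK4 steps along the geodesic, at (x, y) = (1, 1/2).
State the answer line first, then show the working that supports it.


Answer: x = 1.0715, y = 0.6410, dx/dtau = 0.1136, dy/dtau = 0.2215

f(Y) = (dx/dtau, dy/dtau, -Gamma^x_ij Y'^i Y'^j, -Gamma^y_ij Y'^i Y'^j) with the Gammas evaluated at the stage position; h = 0.150000; intermediate values shown to 6 dp
step 0: x = 1.0000, y = 0.5000, dx/dtau = 0.1250, dy/dtau = 0.2500
step 1:
  k1: at (x, y) = (1.000000, 0.500000), (dx/dtau, dy/dtau) = (0.125000, 0.250000); Gamma_xxx = 0.000000, Gamma_xxy = 0.202247, Gamma_xyy = 0.134831, Gamma_yxx = 0.000000, Gamma_yxy = 0.539326, Gamma_yyy = 0.359551; k1 = (0.125000, 0.250000, -0.021067, -0.056180)
  k2: at (x, y) = (1.009375, 0.518750), (dx/dtau, dy/dtau) = (0.123420, 0.245787); Gamma_xxx = 0.000000, Gamma_xxy = 0.203421, Gamma_xyy = 0.135614, Gamma_yxx = 0.000000, Gamma_yxy = 0.531426, Gamma_yyy = 0.354284; k2 = (0.123420, 0.245787, -0.020534, -0.053644)
  k3: at (x, y) = (1.009256, 0.518434), (dx/dtau, dy/dtau) = (0.123460, 0.245977); Gamma_xxx = 0.000000, Gamma_xxy = 0.203394, Gamma_xyy = 0.135596, Gamma_yxx = 0.000000, Gamma_yxy = 0.531551, Gamma_yyy = 0.354367; k3 = (0.123460, 0.245977, -0.020558, -0.053725)
  k4: at (x, y) = (1.018519, 0.536897), (dx/dtau, dy/dtau) = (0.121916, 0.241941); Gamma_xxx = 0.000000, Gamma_xxy = 0.204352, Gamma_xyy = 0.136234, Gamma_yxx = 0.000000, Gamma_yxy = 0.523899, Gamma_yyy = 0.349266; k4 = (0.121916, 0.241941, -0.020030, -0.051351)
  Y <- Y + (h/6)(k1 + 2k2 + 2k3 + k4): x = 1.0185, y = 0.5369, dx/dtau = 0.1219, dy/dtau = 0.2419
step 2:
  k1: at (x, y) = (1.018517, 0.536887), (dx/dtau, dy/dtau) = (0.121918, 0.241943); Gamma_xxx = 0.000000, Gamma_xxy = 0.204351, Gamma_xyy = 0.136234, Gamma_yxx = 0.000000, Gamma_yxy = 0.523903, Gamma_yyy = 0.349269; k1 = (0.121918, 0.241943, -0.020030, -0.051352)
  k2: at (x, y) = (1.027661, 0.555032), (dx/dtau, dy/dtau) = (0.120416, 0.238092); Gamma_xxx = 0.000000, Gamma_xxy = 0.205110, Gamma_xyy = 0.136740, Gamma_yxx = 0.000000, Gamma_yxy = 0.516508, Gamma_yyy = 0.344339; k2 = (0.120416, 0.238092, -0.019512, -0.049136)
  k3: at (x, y) = (1.027548, 0.554744), (dx/dtau, dy/dtau) = (0.120455, 0.238258); Gamma_xxx = 0.000000, Gamma_xxy = 0.205092, Gamma_xyy = 0.136728, Gamma_yxx = 0.000000, Gamma_yxy = 0.516620, Gamma_yyy = 0.344413; k3 = (0.120455, 0.238258, -0.019534, -0.049204)
  k4: at (x, y) = (1.036585, 0.572625), (dx/dtau, dy/dtau) = (0.118988, 0.234563); Gamma_xxx = 0.000000, Gamma_xxy = 0.205683, Gamma_xyy = 0.137122, Gamma_yxx = 0.000000, Gamma_yxy = 0.509456, Gamma_yyy = 0.339637; k4 = (0.118988, 0.234563, -0.019026, -0.047125)
  Y <- Y + (h/6)(k1 + 2k2 + 2k3 + k4): x = 1.0366, y = 0.5726, dx/dtau = 0.1190, dy/dtau = 0.2346
step 3:
  k1: at (x, y) = (1.036583, 0.572617), (dx/dtau, dy/dtau) = (0.118989, 0.234564); Gamma_xxx = 0.000000, Gamma_xxy = 0.205682, Gamma_xyy = 0.137121, Gamma_yxx = 0.000000, Gamma_yxy = 0.509459, Gamma_yyy = 0.339639; k1 = (0.118989, 0.234564, -0.019026, -0.047126)
  k2: at (x, y) = (1.045507, 0.590209), (dx/dtau, dy/dtau) = (0.117562, 0.231030); Gamma_xxx = 0.000000, Gamma_xxy = 0.206118, Gamma_xyy = 0.137412, Gamma_yxx = 0.000000, Gamma_yxy = 0.502533, Gamma_yyy = 0.335022; k2 = (0.117562, 0.231030, -0.018531, -0.045180)
  k3: at (x, y) = (1.045400, 0.589944), (dx/dtau, dy/dtau) = (0.117599, 0.231176); Gamma_xxx = 0.000000, Gamma_xxy = 0.206107, Gamma_xyy = 0.137404, Gamma_yxx = 0.000000, Gamma_yxy = 0.502632, Gamma_yyy = 0.335088; k3 = (0.117599, 0.231176, -0.018550, -0.045237)
  k4: at (x, y) = (1.054223, 0.607293), (dx/dtau, dy/dtau) = (0.116207, 0.227779); Gamma_xxx = 0.000000, Gamma_xxy = 0.206409, Gamma_xyy = 0.137606, Gamma_yxx = 0.000000, Gamma_yxy = 0.495920, Gamma_yyy = 0.330613; k4 = (0.116207, 0.227779, -0.018067, -0.043407)
  Y <- Y + (h/6)(k1 + 2k2 + 2k3 + k4): x = 1.0542, y = 0.6073, dx/dtau = 0.1162, dy/dtau = 0.2278
step 4:
  k1: at (x, y) = (1.054221, 0.607286), (dx/dtau, dy/dtau) = (0.116208, 0.227780); Gamma_xxx = 0.000000, Gamma_xxy = 0.206409, Gamma_xyy = 0.137606, Gamma_yxx = 0.000000, Gamma_yxy = 0.495923, Gamma_yyy = 0.330615; k1 = (0.116208, 0.227780, -0.018067, -0.043408)
  k2: at (x, y) = (1.062937, 0.624369), (dx/dtau, dy/dtau) = (0.114853, 0.224525); Gamma_xxx = 0.000000, Gamma_xxy = 0.206590, Gamma_xyy = 0.137727, Gamma_yxx = 0.000000, Gamma_yxy = 0.489429, Gamma_yyy = 0.326286; k2 = (0.114853, 0.224525, -0.017598, -0.041691)
  k3: at (x, y) = (1.062835, 0.624125), (dx/dtau, dy/dtau) = (0.114888, 0.224653); Gamma_xxx = 0.000000, Gamma_xxy = 0.206583, Gamma_xyy = 0.137722, Gamma_yxx = 0.000000, Gamma_yxy = 0.489517, Gamma_yyy = 0.326345; k3 = (0.114888, 0.224653, -0.017615, -0.041739)
  k4: at (x, y) = (1.071454, 0.640984), (dx/dtau, dy/dtau) = (0.113566, 0.221519); Gamma_xxx = 0.000000, Gamma_xxy = 0.206660, Gamma_xyy = 0.137773, Gamma_yxx = 0.000000, Gamma_yxy = 0.483221, Gamma_yyy = 0.322148; k4 = (0.113566, 0.221519, -0.017159, -0.040121)
  Y <- Y + (h/6)(k1 + 2k2 + 2k3 + k4): x = 1.0715, y = 0.6410, dx/dtau = 0.1136, dy/dtau = 0.2215


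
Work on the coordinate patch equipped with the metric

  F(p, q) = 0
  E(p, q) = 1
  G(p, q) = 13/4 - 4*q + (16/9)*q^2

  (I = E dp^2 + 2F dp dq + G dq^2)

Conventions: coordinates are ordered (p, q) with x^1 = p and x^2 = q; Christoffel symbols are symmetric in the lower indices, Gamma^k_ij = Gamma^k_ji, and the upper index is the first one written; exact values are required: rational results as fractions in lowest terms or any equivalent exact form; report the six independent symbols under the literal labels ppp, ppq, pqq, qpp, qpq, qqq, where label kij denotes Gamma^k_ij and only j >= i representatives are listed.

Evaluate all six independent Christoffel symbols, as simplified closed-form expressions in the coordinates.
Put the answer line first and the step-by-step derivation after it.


Answer: Gamma_ppp = 0, Gamma_ppq = 0, Gamma_pqq = 0, Gamma_qpp = 0, Gamma_qpq = 0, Gamma_qqq = (64*q - 72)/(64*q^2 - 144*q + 117)

E = 1; F = 0; G = 13/4 - 4*q + (16/9)*q^2
Gamma^k_ij = (1/2) g^{kl} (d_i g_jl + d_j g_il - d_l g_ij), with g^inv = (1/(EG-F^2)) [[G, -F], [-F, E]]
first partials: E_p = 0, E_q = 0, F_p = 0, F_q = 0, G_p = 0, G_q = -4 + (32/9)*q
D = EG - F^2 = 13/4 - 4*q + (16/9)*q^2
expanded: Gamma^p_pp = (G E_p - 2F F_p + F E_q)/(2D), Gamma^p_pq = (G E_q - F G_p)/(2D), Gamma^p_qq = (2G F_q - G G_p - F G_q)/(2D), Gamma^q_pp = (2E F_p - E E_q - F E_p)/(2D), Gamma^q_pq = (E G_p - F E_q)/(2D), Gamma^q_qq = (E G_q - 2F F_q + F G_p)/(2D); substitute and cancel common factors


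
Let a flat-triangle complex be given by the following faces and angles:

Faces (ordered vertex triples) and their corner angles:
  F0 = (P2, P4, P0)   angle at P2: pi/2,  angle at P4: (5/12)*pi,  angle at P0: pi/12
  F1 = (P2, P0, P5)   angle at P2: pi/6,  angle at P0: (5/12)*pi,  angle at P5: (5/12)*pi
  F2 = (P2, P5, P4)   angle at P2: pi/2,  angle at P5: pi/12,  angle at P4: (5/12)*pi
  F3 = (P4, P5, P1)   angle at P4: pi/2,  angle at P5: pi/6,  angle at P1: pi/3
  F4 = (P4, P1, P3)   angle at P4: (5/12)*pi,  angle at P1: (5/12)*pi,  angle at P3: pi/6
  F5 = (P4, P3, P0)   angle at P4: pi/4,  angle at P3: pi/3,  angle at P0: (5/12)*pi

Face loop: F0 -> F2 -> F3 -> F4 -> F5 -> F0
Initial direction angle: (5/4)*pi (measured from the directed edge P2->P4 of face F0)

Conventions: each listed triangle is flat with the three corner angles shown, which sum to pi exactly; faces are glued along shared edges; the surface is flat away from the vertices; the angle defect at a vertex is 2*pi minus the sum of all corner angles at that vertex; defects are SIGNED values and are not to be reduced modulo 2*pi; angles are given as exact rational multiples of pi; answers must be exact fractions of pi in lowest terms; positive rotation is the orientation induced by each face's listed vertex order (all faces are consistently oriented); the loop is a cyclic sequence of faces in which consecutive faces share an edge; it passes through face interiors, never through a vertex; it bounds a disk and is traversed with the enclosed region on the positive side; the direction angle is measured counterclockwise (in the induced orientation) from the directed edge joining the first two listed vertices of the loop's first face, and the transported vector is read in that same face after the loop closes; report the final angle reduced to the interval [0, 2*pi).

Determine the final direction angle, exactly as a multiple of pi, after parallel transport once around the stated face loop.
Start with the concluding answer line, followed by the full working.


Answer: final direction angle = (5/4)*pi

enclosed vertex P4: corner angles sum to 2*pi, defect = 2*pi - 2*pi = 0
holonomy = initial angle + sum of enclosed defects (mod 2*pi), positive in the induced orientation
final angle = (5/4)*pi + 0 = (5/4)*pi (mod 2*pi)


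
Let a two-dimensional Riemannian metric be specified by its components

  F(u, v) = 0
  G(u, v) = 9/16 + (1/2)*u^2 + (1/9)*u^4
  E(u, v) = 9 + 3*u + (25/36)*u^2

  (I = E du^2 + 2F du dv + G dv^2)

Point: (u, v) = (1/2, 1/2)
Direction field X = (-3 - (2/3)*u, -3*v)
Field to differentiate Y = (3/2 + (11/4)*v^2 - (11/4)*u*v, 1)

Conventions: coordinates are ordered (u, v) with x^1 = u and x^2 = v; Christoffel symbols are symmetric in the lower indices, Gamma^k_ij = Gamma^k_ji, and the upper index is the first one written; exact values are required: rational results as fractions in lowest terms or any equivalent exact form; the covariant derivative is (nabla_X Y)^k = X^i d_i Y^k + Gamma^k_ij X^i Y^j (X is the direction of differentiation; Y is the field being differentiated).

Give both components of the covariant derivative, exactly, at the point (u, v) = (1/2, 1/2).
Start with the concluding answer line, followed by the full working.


Answer: (nabla_X Y)^u = 125017/73776, (nabla_X Y)^v = -67/30

E = 1537/144, F = 0, G = 25/36 at the point
E_u = 133/36, E_v = 0, F_u = 0, F_v = 0, G_u = 5/9, G_v = 0
EG - F^2 = 38425/5184;  g^inv = (5184/38425) * [[25/36, 0], [0, 1537/144]]
first-kind symbols [ij,l] = (1/2)(d_i g_jl + d_j g_il - d_l g_ij): [uu,u] = E_u/2 = 133/72, [uu,v] = F_u - E_v/2 = 0, [uv,u] = E_v/2 = 0, [uv,v] = G_u/2 = 5/18, [vv,u] = F_v - G_u/2 = -5/18, [vv,v] = G_v/2 = 0
Gamma^u_ij = (G*[ij,u] - F*[ij,v])/(EG - F^2), Gamma^v_ij = (E*[ij,v] - F*[ij,u])/(EG - F^2)
Gamma_uuu = 266/1537, Gamma_uuv = 0, Gamma_uvv = -40/1537, Gamma_vuu = 0, Gamma_vuv = 2/5, Gamma_vvv = 0
X = (-10/3, -3/2), Y = (3/2, 1) at the point


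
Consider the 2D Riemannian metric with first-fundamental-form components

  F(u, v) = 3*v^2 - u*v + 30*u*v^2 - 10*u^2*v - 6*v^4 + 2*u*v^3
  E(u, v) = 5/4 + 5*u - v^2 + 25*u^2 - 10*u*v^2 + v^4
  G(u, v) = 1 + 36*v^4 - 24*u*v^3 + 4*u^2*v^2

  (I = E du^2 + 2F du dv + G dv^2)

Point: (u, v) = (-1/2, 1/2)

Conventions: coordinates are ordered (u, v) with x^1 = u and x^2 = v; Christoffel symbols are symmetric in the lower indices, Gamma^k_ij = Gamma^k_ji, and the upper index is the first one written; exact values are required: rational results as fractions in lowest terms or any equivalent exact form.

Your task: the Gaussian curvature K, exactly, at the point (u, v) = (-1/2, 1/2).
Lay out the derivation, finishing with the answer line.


E = 97/16, F = -9/2, G = 5, EG - F^2 = 161/16 at the point
E_u = -45/2, E_v = 9/2, F_u = 49/4, F_v = -71/4, G_u = -4, G_v = 28
E_vv = 11, F_uv = 81/2, G_uu = 2
Apply the Brioschi formula K = (det M1 - det M2)/(EG - F^2)^2 over the derivative matrices of E, F, G.
M1 = [[-E_vv/2 + F_uv - G_uu/2, E_u/2, F_u - E_v/2], [F_v - G_u/2, E, F], [G_v/2, F, G]] = [[34, -45/4, 10], [-63/4, 97/16, -9/2], [14, -9/2, 5]]; det M1 = 399/16
M2 = [[0, E_v/2, G_u/2], [E_v/2, E, F], [G_u/2, F, G]] = [[0, 9/4, -2], [9/4, 97/16, -9/2], [-2, -9/2, 5]]; det M2 = -145/16
det M1 - det M2 = 34; K = 34 / (161/16)^2 = 8704/25921

Answer: K = 8704/25921


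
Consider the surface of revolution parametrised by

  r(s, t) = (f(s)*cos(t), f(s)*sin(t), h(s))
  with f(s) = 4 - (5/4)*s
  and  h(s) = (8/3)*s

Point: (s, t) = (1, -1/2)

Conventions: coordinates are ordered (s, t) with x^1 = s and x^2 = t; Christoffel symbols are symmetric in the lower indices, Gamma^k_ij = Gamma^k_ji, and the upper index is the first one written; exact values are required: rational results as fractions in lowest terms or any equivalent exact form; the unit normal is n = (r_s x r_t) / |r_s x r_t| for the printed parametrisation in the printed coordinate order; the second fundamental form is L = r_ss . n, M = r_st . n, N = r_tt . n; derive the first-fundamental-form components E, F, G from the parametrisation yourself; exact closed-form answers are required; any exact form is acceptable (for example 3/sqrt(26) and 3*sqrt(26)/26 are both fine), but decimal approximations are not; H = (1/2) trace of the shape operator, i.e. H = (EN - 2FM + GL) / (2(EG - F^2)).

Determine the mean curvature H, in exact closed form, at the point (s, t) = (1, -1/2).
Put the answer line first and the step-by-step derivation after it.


Answer: H = 64*sqrt(1249)/13739

f = 11/4, f' = -5/4, f'' = 0, h' = 8/3, h'' = 0
E = 1249/144, F = 0, G = 121/16; answer radicand W^2 = 1249/144
unnormalised second-form numerators: l = 0, m = 0, n = 22/3; L = l/sqrt(1249/144), and similarly M = m/sqrt(W^2), N = n/sqrt(W^2)
H = (E*n - 2*F*m + G*l) / (2*(EG - F^2)*sqrt(W^2)); E*n - 2*F*m + G*l = 13739/216, EG - F^2 = 151129/2304, so H = (16/33)/sqrt(1249/144)


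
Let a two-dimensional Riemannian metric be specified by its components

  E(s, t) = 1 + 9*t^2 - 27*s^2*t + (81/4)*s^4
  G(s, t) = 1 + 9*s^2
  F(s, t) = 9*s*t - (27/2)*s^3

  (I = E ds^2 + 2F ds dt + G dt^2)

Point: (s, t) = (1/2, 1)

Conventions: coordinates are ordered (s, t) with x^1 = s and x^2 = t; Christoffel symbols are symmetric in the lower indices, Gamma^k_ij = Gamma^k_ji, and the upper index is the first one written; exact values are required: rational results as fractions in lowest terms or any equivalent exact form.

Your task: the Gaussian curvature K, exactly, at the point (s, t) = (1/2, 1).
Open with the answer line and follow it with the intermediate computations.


Answer: K = -36864/187489

E = 289/64, F = 45/16, G = 13/4, EG - F^2 = 433/64 at the point
E_s = -135/8, E_t = 45/4, F_s = -9/8, F_t = 9/2, G_s = 9, G_t = 0
E_tt = 18, F_st = 9, G_ss = 18
By Brioschi, K is (det M1 - det M2) divided by (EG - F^2) squared.
M1 = [[-E_tt/2 + F_st - G_ss/2, E_s/2, F_s - E_t/2], [F_t - G_s/2, E, F], [G_t/2, F, G]] = [[-9, -135/16, -27/4], [0, 289/64, 45/16], [0, 45/16, 13/4]]; det M1 = -3897/64
M2 = [[0, E_t/2, G_s/2], [E_t/2, E, F], [G_s/2, F, G]] = [[0, 45/8, 9/2], [45/8, 289/64, 45/16], [9/2, 45/16, 13/4]]; det M2 = -3321/64
det M1 - det M2 = -9; K = -9 / (433/64)^2 = -36864/187489


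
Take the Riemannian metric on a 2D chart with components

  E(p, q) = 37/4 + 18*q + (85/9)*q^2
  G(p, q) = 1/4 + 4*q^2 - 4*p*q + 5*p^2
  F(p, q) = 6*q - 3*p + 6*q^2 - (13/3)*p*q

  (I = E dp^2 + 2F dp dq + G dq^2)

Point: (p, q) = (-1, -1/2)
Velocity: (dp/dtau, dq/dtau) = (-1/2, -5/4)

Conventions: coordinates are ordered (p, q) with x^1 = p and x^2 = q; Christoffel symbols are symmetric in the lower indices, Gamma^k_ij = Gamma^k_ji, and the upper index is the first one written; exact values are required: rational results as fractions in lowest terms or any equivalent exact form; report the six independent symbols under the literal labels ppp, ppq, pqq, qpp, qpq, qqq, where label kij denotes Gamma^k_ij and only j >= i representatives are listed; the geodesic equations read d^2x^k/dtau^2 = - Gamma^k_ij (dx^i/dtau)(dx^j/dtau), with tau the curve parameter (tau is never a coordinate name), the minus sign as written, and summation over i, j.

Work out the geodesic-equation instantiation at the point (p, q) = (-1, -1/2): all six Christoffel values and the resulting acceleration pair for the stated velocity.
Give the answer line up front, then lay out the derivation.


Answer: Gamma_ppp = -736/2301, Gamma_ppq = 1117/767, Gamma_pqq = 2550/767, Gamma_qpp = -8648/6903, Gamma_qpq = -1640/2301, Gamma_qqq = 400/767; accelerations (d^2p/dtau^2, d^2q/dtau^2) = (-127663/18408, 2687/6903)

E = 47/18, F = -2/3, G = 17/4 at the point
E_p = 0, E_q = 77/9, F_p = -5/6, F_q = 13/3, G_p = -8, G_q = 0
EG - F^2 = 767/72;  g^inv = (72/767) * [[17/4, 2/3], [2/3, 47/18]]
first-kind symbols [ij,l] = (1/2)(d_i g_jl + d_j g_il - d_l g_ij): [pp,p] = E_p/2 = 0, [pp,q] = F_p - E_q/2 = -46/9, [pq,p] = E_q/2 = 77/18, [pq,q] = G_p/2 = -4, [qq,p] = F_q - G_p/2 = 25/3, [qq,q] = G_q/2 = 0
Gamma^p_ij = (G*[ij,p] - F*[ij,q])/(EG - F^2), Gamma^q_ij = (E*[ij,q] - F*[ij,p])/(EG - F^2)
Gamma_ppp = -736/2301, Gamma_ppq = 1117/767, Gamma_pqq = 2550/767, Gamma_qpp = -8648/6903, Gamma_qpq = -1640/2301, Gamma_qqq = 400/767
d^2p/dtau^2 = -(Gamma_ppp*(-1/2)^2 + 2*Gamma_ppq*(-1/2)*(-5/4) + Gamma_pqq*(-5/4)^2) = -127663/18408
d^2q/dtau^2 = -(Gamma_qpp*(-1/2)^2 + 2*Gamma_qpq*(-1/2)*(-5/4) + Gamma_qqq*(-5/4)^2) = 2687/6903
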